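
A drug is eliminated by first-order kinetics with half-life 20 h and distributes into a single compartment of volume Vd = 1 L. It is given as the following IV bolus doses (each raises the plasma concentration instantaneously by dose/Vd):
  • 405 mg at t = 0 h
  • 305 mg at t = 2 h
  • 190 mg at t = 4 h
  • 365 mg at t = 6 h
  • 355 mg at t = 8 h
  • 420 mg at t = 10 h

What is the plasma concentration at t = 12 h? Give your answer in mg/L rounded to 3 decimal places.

1624.252 mg/L

k = ln 2 / 20 = 0.03466 per h
Dose 1 (405 mg at t=0 h): 405·exp(−0.03466·12) = 267.200 mg/L
Dose 2 (305 mg at t=2 h): 305·exp(−0.03466·10) = 215.668 mg/L
Dose 3 (190 mg at t=4 h): 190·exp(−0.03466·8) = 143.993 mg/L
Dose 4 (365 mg at t=6 h): 365·exp(−0.03466·6) = 296.472 mg/L
Dose 5 (355 mg at t=8 h): 355·exp(−0.03466·4) = 309.045 mg/L
Dose 6 (420 mg at t=10 h): 420·exp(−0.03466·2) = 391.874 mg/L
C(12) = 267.200 + 215.668 + 143.993 + 296.472 + 309.045 + 391.874 = 1624.252 mg/L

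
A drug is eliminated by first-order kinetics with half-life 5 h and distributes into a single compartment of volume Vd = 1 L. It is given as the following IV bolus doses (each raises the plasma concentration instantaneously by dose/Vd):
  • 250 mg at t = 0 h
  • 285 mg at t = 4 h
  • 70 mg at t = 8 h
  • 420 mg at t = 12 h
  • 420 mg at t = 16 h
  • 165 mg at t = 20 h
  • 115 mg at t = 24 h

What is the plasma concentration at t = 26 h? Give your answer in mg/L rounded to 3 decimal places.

350.354 mg/L

k = ln 2 / 5 = 0.13863 per h
Dose 1 (250 mg at t=0 h): 250·exp(−0.13863·26) = 6.801 mg/L
Dose 2 (285 mg at t=4 h): 285·exp(−0.13863·22) = 13.499 mg/L
Dose 3 (70 mg at t=8 h): 70·exp(−0.13863·18) = 5.773 mg/L
Dose 4 (420 mg at t=12 h): 420·exp(−0.13863·14) = 60.307 mg/L
Dose 5 (420 mg at t=16 h): 420·exp(−0.13863·10) = 105.000 mg/L
Dose 6 (165 mg at t=20 h): 165·exp(−0.13863·6) = 71.820 mg/L
Dose 7 (115 mg at t=24 h): 115·exp(−0.13863·2) = 87.154 mg/L
C(26) = 6.801 + 13.499 + 5.773 + 60.307 + 105.000 + 71.820 + 87.154 = 350.354 mg/L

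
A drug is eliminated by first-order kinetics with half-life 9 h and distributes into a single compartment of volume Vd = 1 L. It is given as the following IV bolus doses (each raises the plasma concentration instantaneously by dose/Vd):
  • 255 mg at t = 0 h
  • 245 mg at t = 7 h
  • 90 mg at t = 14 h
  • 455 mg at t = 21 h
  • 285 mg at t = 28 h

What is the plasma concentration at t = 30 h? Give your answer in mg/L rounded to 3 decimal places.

k = ln 2 / 9 = 0.07702 per h
Dose 1 (255 mg at t=0 h): 255·exp(−0.07702·30) = 25.299 mg/L
Dose 2 (245 mg at t=7 h): 245·exp(−0.07702·23) = 41.674 mg/L
Dose 3 (90 mg at t=14 h): 90·exp(−0.07702·16) = 26.247 mg/L
Dose 4 (455 mg at t=21 h): 455·exp(−0.07702·9) = 227.500 mg/L
Dose 5 (285 mg at t=28 h): 285·exp(−0.07702·2) = 244.315 mg/L
C(30) = 25.299 + 41.674 + 26.247 + 227.500 + 244.315 = 565.035 mg/L

565.035 mg/L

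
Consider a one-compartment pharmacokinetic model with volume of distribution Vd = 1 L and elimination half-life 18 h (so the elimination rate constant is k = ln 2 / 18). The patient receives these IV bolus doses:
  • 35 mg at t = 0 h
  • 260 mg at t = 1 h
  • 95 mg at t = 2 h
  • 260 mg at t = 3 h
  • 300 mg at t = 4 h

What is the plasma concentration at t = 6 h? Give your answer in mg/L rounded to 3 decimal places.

k = ln 2 / 18 = 0.03851 per h
Dose 1 (35 mg at t=0 h): 35·exp(−0.03851·6) = 27.780 mg/L
Dose 2 (260 mg at t=1 h): 260·exp(−0.03851·5) = 214.464 mg/L
Dose 3 (95 mg at t=2 h): 95·exp(−0.03851·4) = 81.438 mg/L
Dose 4 (260 mg at t=3 h): 260·exp(−0.03851·3) = 231.634 mg/L
Dose 5 (300 mg at t=4 h): 300·exp(−0.03851·2) = 277.762 mg/L
C(6) = 27.780 + 214.464 + 81.438 + 231.634 + 277.762 = 833.078 mg/L

833.078 mg/L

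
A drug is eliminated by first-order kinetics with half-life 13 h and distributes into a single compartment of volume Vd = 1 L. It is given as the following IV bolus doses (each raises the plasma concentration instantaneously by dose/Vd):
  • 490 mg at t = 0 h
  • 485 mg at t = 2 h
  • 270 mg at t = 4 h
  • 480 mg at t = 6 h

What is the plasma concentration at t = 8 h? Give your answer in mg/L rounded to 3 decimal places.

1321.653 mg/L

k = ln 2 / 13 = 0.05332 per h
Dose 1 (490 mg at t=0 h): 490·exp(−0.05332·8) = 319.850 mg/L
Dose 2 (485 mg at t=2 h): 485·exp(−0.05332·6) = 352.213 mg/L
Dose 3 (270 mg at t=4 h): 270·exp(−0.05332·4) = 218.142 mg/L
Dose 4 (480 mg at t=6 h): 480·exp(−0.05332·2) = 431.448 mg/L
C(8) = 319.850 + 352.213 + 218.142 + 431.448 = 1321.653 mg/L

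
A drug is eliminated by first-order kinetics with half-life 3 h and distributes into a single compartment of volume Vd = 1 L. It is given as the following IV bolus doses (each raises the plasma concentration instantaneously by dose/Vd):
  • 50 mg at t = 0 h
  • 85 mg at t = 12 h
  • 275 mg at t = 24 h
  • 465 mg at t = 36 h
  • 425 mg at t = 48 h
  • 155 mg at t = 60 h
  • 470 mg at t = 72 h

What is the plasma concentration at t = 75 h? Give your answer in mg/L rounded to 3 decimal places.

k = ln 2 / 3 = 0.23105 per h
Dose 1 (50 mg at t=0 h): 50·exp(−0.23105·75) = 0.000 mg/L
Dose 2 (85 mg at t=12 h): 85·exp(−0.23105·63) = 0.000 mg/L
Dose 3 (275 mg at t=24 h): 275·exp(−0.23105·51) = 0.002 mg/L
Dose 4 (465 mg at t=36 h): 465·exp(−0.23105·39) = 0.057 mg/L
Dose 5 (425 mg at t=48 h): 425·exp(−0.23105·27) = 0.830 mg/L
Dose 6 (155 mg at t=60 h): 155·exp(−0.23105·15) = 4.844 mg/L
Dose 7 (470 mg at t=72 h): 470·exp(−0.23105·3) = 235.000 mg/L
C(75) = 0.000 + 0.000 + 0.002 + 0.057 + 0.830 + 4.844 + 235.000 = 240.733 mg/L

240.733 mg/L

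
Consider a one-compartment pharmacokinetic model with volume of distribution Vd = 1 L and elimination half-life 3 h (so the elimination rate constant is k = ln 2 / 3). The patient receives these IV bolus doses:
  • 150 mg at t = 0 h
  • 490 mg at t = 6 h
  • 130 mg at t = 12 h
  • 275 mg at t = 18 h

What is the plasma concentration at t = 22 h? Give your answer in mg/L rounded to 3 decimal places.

135.115 mg/L

k = ln 2 / 3 = 0.23105 per h
Dose 1 (150 mg at t=0 h): 150·exp(−0.23105·22) = 0.930 mg/L
Dose 2 (490 mg at t=6 h): 490·exp(−0.23105·16) = 12.154 mg/L
Dose 3 (130 mg at t=12 h): 130·exp(−0.23105·10) = 12.898 mg/L
Dose 4 (275 mg at t=18 h): 275·exp(−0.23105·4) = 109.134 mg/L
C(22) = 0.930 + 12.154 + 12.898 + 109.134 = 135.115 mg/L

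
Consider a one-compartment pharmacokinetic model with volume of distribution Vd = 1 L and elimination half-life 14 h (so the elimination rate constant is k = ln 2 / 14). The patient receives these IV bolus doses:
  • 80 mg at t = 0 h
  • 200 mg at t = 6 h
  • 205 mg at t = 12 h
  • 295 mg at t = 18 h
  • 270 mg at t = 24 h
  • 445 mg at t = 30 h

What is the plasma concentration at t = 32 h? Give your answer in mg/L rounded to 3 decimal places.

880.012 mg/L

k = ln 2 / 14 = 0.04951 per h
Dose 1 (80 mg at t=0 h): 80·exp(−0.04951·32) = 16.407 mg/L
Dose 2 (200 mg at t=6 h): 200·exp(−0.04951·26) = 55.204 mg/L
Dose 3 (205 mg at t=12 h): 205·exp(−0.04951·20) = 76.157 mg/L
Dose 4 (295 mg at t=18 h): 295·exp(−0.04951·14) = 147.500 mg/L
Dose 5 (270 mg at t=24 h): 270·exp(−0.04951·8) = 181.697 mg/L
Dose 6 (445 mg at t=30 h): 445·exp(−0.04951·2) = 403.047 mg/L
C(32) = 16.407 + 55.204 + 76.157 + 147.500 + 181.697 + 403.047 = 880.012 mg/L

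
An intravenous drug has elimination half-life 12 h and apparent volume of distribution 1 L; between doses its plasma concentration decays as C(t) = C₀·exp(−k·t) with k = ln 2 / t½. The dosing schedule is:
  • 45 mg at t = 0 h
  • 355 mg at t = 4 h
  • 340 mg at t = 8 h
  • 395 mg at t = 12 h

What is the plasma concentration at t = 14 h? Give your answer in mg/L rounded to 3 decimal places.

811.604 mg/L

k = ln 2 / 12 = 0.05776 per h
Dose 1 (45 mg at t=0 h): 45·exp(−0.05776·14) = 20.045 mg/L
Dose 2 (355 mg at t=4 h): 355·exp(−0.05776·10) = 199.237 mg/L
Dose 3 (340 mg at t=8 h): 340·exp(−0.05776·6) = 240.416 mg/L
Dose 4 (395 mg at t=12 h): 395·exp(−0.05776·2) = 351.905 mg/L
C(14) = 20.045 + 199.237 + 240.416 + 351.905 = 811.604 mg/L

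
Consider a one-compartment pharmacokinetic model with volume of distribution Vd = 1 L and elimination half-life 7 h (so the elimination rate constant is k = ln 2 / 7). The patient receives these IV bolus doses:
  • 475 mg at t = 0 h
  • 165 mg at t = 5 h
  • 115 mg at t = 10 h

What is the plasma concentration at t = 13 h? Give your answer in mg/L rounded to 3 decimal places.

k = ln 2 / 7 = 0.09902 per h
Dose 1 (475 mg at t=0 h): 475·exp(−0.09902·13) = 131.111 mg/L
Dose 2 (165 mg at t=5 h): 165·exp(−0.09902·8) = 74.722 mg/L
Dose 3 (115 mg at t=10 h): 115·exp(−0.09902·3) = 85.445 mg/L
C(13) = 131.111 + 74.722 + 85.445 = 291.278 mg/L

291.278 mg/L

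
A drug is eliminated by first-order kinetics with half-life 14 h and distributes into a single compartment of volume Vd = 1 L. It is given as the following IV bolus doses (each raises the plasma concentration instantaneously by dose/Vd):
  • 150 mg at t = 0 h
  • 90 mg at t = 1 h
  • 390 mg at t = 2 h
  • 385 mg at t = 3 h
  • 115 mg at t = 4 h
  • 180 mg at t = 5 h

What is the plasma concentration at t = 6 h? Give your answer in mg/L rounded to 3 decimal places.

k = ln 2 / 14 = 0.04951 per h
Dose 1 (150 mg at t=0 h): 150·exp(−0.04951·6) = 111.450 mg/L
Dose 2 (90 mg at t=1 h): 90·exp(−0.04951·5) = 70.264 mg/L
Dose 3 (390 mg at t=2 h): 390·exp(−0.04951·4) = 319.931 mg/L
Dose 4 (385 mg at t=3 h): 385·exp(−0.04951·3) = 331.860 mg/L
Dose 5 (115 mg at t=4 h): 115·exp(−0.04951·2) = 104.158 mg/L
Dose 6 (180 mg at t=5 h): 180·exp(−0.04951·1) = 171.305 mg/L
C(6) = 111.450 + 70.264 + 319.931 + 331.860 + 104.158 + 171.305 = 1108.967 mg/L

1108.967 mg/L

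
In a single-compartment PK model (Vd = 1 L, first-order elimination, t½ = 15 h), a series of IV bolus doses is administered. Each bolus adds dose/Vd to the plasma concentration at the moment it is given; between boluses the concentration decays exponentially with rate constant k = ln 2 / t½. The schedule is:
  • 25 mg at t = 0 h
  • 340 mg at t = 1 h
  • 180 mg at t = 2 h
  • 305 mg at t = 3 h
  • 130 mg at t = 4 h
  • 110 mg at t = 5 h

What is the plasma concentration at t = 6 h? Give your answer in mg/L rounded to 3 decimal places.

927.502 mg/L

k = ln 2 / 15 = 0.04621 per h
Dose 1 (25 mg at t=0 h): 25·exp(−0.04621·6) = 18.946 mg/L
Dose 2 (340 mg at t=1 h): 340·exp(−0.04621·5) = 269.858 mg/L
Dose 3 (180 mg at t=2 h): 180·exp(−0.04621·4) = 149.623 mg/L
Dose 4 (305 mg at t=3 h): 305·exp(−0.04621·3) = 265.518 mg/L
Dose 5 (130 mg at t=4 h): 130·exp(−0.04621·2) = 118.524 mg/L
Dose 6 (110 mg at t=5 h): 110·exp(−0.04621·1) = 105.033 mg/L
C(6) = 18.946 + 269.858 + 149.623 + 265.518 + 118.524 + 105.033 = 927.502 mg/L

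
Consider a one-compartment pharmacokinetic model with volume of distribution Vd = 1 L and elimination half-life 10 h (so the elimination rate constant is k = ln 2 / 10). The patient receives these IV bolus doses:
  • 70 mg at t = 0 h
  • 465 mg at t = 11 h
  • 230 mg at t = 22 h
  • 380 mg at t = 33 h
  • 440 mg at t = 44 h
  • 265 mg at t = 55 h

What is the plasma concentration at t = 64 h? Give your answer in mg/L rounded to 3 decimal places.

k = ln 2 / 10 = 0.06931 per h
Dose 1 (70 mg at t=0 h): 70·exp(−0.06931·64) = 0.829 mg/L
Dose 2 (465 mg at t=11 h): 465·exp(−0.06931·53) = 11.803 mg/L
Dose 3 (230 mg at t=22 h): 230·exp(−0.06931·42) = 12.514 mg/L
Dose 4 (380 mg at t=33 h): 380·exp(−0.06931·31) = 44.319 mg/L
Dose 5 (440 mg at t=44 h): 440·exp(−0.06931·20) = 110.000 mg/L
Dose 6 (265 mg at t=55 h): 265·exp(−0.06931·9) = 142.010 mg/L
C(64) = 0.829 + 11.803 + 12.514 + 44.319 + 110.000 + 142.010 = 321.475 mg/L

321.475 mg/L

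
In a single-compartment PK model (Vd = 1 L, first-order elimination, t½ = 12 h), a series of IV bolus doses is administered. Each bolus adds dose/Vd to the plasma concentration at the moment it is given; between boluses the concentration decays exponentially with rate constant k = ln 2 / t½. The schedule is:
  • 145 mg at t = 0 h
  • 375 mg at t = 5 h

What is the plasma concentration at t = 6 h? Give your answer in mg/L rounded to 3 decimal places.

456.483 mg/L

k = ln 2 / 12 = 0.05776 per h
Dose 1 (145 mg at t=0 h): 145·exp(−0.05776·6) = 102.530 mg/L
Dose 2 (375 mg at t=5 h): 375·exp(−0.05776·1) = 353.953 mg/L
C(6) = 102.530 + 353.953 = 456.483 mg/L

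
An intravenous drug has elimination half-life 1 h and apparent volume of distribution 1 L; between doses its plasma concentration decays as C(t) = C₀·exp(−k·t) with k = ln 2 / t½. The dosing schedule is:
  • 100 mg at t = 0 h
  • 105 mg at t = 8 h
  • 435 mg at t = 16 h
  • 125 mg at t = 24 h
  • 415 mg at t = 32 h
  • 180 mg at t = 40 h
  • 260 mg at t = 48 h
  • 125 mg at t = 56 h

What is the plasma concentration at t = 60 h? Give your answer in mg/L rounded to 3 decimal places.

k = ln 2 / 1 = 0.69315 per h
Dose 1 (100 mg at t=0 h): 100·exp(−0.69315·60) = 0.000 mg/L
Dose 2 (105 mg at t=8 h): 105·exp(−0.69315·52) = 0.000 mg/L
Dose 3 (435 mg at t=16 h): 435·exp(−0.69315·44) = 0.000 mg/L
Dose 4 (125 mg at t=24 h): 125·exp(−0.69315·36) = 0.000 mg/L
Dose 5 (415 mg at t=32 h): 415·exp(−0.69315·28) = 0.000 mg/L
Dose 6 (180 mg at t=40 h): 180·exp(−0.69315·20) = 0.000 mg/L
Dose 7 (260 mg at t=48 h): 260·exp(−0.69315·12) = 0.063 mg/L
Dose 8 (125 mg at t=56 h): 125·exp(−0.69315·4) = 7.812 mg/L
C(60) = 0.000 + 0.000 + 0.000 + 0.000 + 0.000 + 0.000 + 0.063 + 7.812 = 7.876 mg/L

7.876 mg/L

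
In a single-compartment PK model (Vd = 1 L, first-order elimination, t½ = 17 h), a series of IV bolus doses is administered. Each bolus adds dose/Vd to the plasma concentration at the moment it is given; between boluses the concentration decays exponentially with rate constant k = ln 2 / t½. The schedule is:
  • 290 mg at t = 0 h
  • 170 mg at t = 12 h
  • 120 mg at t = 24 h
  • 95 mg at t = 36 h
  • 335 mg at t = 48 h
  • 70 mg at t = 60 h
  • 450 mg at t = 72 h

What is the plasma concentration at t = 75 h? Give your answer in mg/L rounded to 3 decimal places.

k = ln 2 / 17 = 0.04077 per h
Dose 1 (290 mg at t=0 h): 290·exp(−0.04077·75) = 13.625 mg/L
Dose 2 (170 mg at t=12 h): 170·exp(−0.04077·63) = 13.028 mg/L
Dose 3 (120 mg at t=24 h): 120·exp(−0.04077·51) = 15.000 mg/L
Dose 4 (95 mg at t=36 h): 95·exp(−0.04077·39) = 19.370 mg/L
Dose 5 (335 mg at t=48 h): 335·exp(−0.04077·27) = 111.414 mg/L
Dose 6 (70 mg at t=60 h): 70·exp(−0.04077·15) = 37.974 mg/L
Dose 7 (450 mg at t=72 h): 450·exp(−0.04077·3) = 398.189 mg/L
C(75) = 13.625 + 13.028 + 15.000 + 19.370 + 111.414 + 37.974 + 398.189 = 608.599 mg/L

608.599 mg/L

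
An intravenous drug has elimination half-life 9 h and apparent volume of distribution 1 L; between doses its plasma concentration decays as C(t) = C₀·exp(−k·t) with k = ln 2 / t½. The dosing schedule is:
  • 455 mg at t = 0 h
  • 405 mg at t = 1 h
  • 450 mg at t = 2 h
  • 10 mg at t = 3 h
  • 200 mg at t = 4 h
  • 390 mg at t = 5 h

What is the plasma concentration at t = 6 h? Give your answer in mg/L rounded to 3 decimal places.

1433.359 mg/L

k = ln 2 / 9 = 0.07702 per h
Dose 1 (455 mg at t=0 h): 455·exp(−0.07702·6) = 286.632 mg/L
Dose 2 (405 mg at t=1 h): 405·exp(−0.07702·5) = 275.560 mg/L
Dose 3 (450 mg at t=2 h): 450·exp(−0.07702·4) = 330.690 mg/L
Dose 4 (10 mg at t=3 h): 10·exp(−0.07702·3) = 7.937 mg/L
Dose 5 (200 mg at t=4 h): 200·exp(−0.07702·2) = 171.449 mg/L
Dose 6 (390 mg at t=5 h): 390·exp(−0.07702·1) = 361.091 mg/L
C(6) = 286.632 + 275.560 + 330.690 + 7.937 + 171.449 + 361.091 = 1433.359 mg/L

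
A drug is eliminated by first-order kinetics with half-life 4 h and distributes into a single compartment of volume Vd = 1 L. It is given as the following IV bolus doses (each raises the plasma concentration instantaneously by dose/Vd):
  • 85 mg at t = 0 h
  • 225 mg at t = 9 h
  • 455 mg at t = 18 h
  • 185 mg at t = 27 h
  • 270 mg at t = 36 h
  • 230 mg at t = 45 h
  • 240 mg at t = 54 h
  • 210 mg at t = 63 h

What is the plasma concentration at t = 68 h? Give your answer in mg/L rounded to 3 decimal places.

115.075 mg/L

k = ln 2 / 4 = 0.17329 per h
Dose 1 (85 mg at t=0 h): 85·exp(−0.17329·68) = 0.001 mg/L
Dose 2 (225 mg at t=9 h): 225·exp(−0.17329·59) = 0.008 mg/L
Dose 3 (455 mg at t=18 h): 455·exp(−0.17329·50) = 0.079 mg/L
Dose 4 (185 mg at t=27 h): 185·exp(−0.17329·41) = 0.152 mg/L
Dose 5 (270 mg at t=36 h): 270·exp(−0.17329·32) = 1.055 mg/L
Dose 6 (230 mg at t=45 h): 230·exp(−0.17329·23) = 4.274 mg/L
Dose 7 (240 mg at t=54 h): 240·exp(−0.17329·14) = 21.213 mg/L
Dose 8 (210 mg at t=63 h): 210·exp(−0.17329·5) = 88.294 mg/L
C(68) = 0.001 + 0.008 + 0.079 + 0.152 + 1.055 + 4.274 + 21.213 + 88.294 = 115.075 mg/L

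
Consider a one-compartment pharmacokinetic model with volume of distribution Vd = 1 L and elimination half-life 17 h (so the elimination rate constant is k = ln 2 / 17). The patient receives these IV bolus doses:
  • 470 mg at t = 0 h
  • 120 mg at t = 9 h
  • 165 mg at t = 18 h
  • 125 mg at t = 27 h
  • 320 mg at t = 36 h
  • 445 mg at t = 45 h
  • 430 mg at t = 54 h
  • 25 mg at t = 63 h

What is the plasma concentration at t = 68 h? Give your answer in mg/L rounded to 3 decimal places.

k = ln 2 / 17 = 0.04077 per h
Dose 1 (470 mg at t=0 h): 470·exp(−0.04077·68) = 29.375 mg/L
Dose 2 (120 mg at t=9 h): 120·exp(−0.04077·59) = 10.825 mg/L
Dose 3 (165 mg at t=18 h): 165·exp(−0.04077·50) = 21.483 mg/L
Dose 4 (125 mg at t=27 h): 125·exp(−0.04077·41) = 23.491 mg/L
Dose 5 (320 mg at t=36 h): 320·exp(−0.04077·32) = 86.797 mg/L
Dose 6 (445 mg at t=45 h): 445·exp(−0.04077·23) = 174.214 mg/L
Dose 7 (430 mg at t=54 h): 430·exp(−0.04077·14) = 242.975 mg/L
Dose 8 (25 mg at t=63 h): 25·exp(−0.04077·5) = 20.389 mg/L
C(68) = 29.375 + 10.825 + 21.483 + 23.491 + 86.797 + 174.214 + 242.975 + 20.389 = 609.550 mg/L

609.550 mg/L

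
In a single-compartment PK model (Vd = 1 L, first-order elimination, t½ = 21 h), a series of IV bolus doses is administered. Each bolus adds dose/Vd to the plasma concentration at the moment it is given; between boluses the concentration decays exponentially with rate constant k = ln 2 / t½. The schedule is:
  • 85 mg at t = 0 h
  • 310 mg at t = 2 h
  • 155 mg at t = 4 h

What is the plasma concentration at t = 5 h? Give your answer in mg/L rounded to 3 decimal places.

502.810 mg/L

k = ln 2 / 21 = 0.03301 per h
Dose 1 (85 mg at t=0 h): 85·exp(−0.03301·5) = 72.068 mg/L
Dose 2 (310 mg at t=2 h): 310·exp(−0.03301·3) = 280.774 mg/L
Dose 3 (155 mg at t=4 h): 155·exp(−0.03301·1) = 149.967 mg/L
C(5) = 72.068 + 280.774 + 149.967 = 502.810 mg/L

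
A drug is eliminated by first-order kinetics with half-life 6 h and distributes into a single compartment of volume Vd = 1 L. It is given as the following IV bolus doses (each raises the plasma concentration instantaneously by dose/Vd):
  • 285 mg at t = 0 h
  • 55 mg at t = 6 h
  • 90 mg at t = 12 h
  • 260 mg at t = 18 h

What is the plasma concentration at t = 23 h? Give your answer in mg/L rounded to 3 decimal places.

k = ln 2 / 6 = 0.11552 per h
Dose 1 (285 mg at t=0 h): 285·exp(−0.11552·23) = 19.994 mg/L
Dose 2 (55 mg at t=6 h): 55·exp(−0.11552·17) = 7.717 mg/L
Dose 3 (90 mg at t=12 h): 90·exp(−0.11552·11) = 25.255 mg/L
Dose 4 (260 mg at t=18 h): 260·exp(−0.11552·5) = 145.920 mg/L
C(23) = 19.994 + 7.717 + 25.255 + 145.920 = 198.886 mg/L

198.886 mg/L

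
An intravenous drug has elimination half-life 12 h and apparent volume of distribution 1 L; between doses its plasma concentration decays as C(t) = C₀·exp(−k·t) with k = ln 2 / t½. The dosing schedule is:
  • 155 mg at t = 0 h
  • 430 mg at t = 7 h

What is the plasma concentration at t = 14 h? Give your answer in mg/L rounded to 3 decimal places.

356.035 mg/L

k = ln 2 / 12 = 0.05776 per h
Dose 1 (155 mg at t=0 h): 155·exp(−0.05776·14) = 69.045 mg/L
Dose 2 (430 mg at t=7 h): 430·exp(−0.05776·7) = 286.991 mg/L
C(14) = 69.045 + 286.991 = 356.035 mg/L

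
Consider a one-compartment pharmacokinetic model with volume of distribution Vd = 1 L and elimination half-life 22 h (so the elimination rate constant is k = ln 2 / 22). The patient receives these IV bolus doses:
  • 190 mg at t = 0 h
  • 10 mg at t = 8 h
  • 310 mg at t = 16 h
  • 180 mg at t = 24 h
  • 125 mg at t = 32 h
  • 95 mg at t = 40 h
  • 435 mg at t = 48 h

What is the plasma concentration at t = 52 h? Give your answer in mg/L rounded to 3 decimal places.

728.780 mg/L

k = ln 2 / 22 = 0.03151 per h
Dose 1 (190 mg at t=0 h): 190·exp(−0.03151·52) = 36.917 mg/L
Dose 2 (10 mg at t=8 h): 10·exp(−0.03151·44) = 2.500 mg/L
Dose 3 (310 mg at t=16 h): 310·exp(−0.03151·36) = 99.717 mg/L
Dose 4 (180 mg at t=24 h): 180·exp(−0.03151·28) = 74.498 mg/L
Dose 5 (125 mg at t=32 h): 125·exp(−0.03151·20) = 66.565 mg/L
Dose 6 (95 mg at t=40 h): 95·exp(−0.03151·12) = 65.092 mg/L
Dose 7 (435 mg at t=48 h): 435·exp(−0.03151·4) = 383.492 mg/L
C(52) = 36.917 + 2.500 + 99.717 + 74.498 + 66.565 + 65.092 + 383.492 = 728.780 mg/L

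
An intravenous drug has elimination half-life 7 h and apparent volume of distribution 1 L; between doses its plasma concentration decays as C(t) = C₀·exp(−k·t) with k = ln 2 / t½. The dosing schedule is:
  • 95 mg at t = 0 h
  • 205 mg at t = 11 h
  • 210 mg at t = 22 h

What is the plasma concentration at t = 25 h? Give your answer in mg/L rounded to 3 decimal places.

215.271 mg/L

k = ln 2 / 7 = 0.09902 per h
Dose 1 (95 mg at t=0 h): 95·exp(−0.09902·25) = 7.991 mg/L
Dose 2 (205 mg at t=11 h): 205·exp(−0.09902·14) = 51.250 mg/L
Dose 3 (210 mg at t=22 h): 210·exp(−0.09902·3) = 156.029 mg/L
C(25) = 7.991 + 51.250 + 156.029 = 215.271 mg/L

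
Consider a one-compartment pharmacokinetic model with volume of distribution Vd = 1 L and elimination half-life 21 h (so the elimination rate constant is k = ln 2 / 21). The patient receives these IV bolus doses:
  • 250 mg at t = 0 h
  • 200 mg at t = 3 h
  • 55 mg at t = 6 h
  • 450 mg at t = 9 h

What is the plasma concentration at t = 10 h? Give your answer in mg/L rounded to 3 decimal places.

k = ln 2 / 21 = 0.03301 per h
Dose 1 (250 mg at t=0 h): 250·exp(−0.03301·10) = 179.718 mg/L
Dose 2 (200 mg at t=3 h): 200·exp(−0.03301·7) = 158.740 mg/L
Dose 3 (55 mg at t=6 h): 55·exp(−0.03301·4) = 48.197 mg/L
Dose 4 (450 mg at t=9 h): 450·exp(−0.03301·1) = 435.389 mg/L
C(10) = 179.718 + 158.740 + 48.197 + 435.389 = 822.045 mg/L

822.045 mg/L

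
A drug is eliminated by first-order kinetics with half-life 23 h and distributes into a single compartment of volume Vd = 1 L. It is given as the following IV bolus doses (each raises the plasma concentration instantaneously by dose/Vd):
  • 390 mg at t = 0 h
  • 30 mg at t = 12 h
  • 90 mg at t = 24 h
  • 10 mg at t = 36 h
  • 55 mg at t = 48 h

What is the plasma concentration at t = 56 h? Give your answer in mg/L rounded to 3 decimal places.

163.097 mg/L

k = ln 2 / 23 = 0.03014 per h
Dose 1 (390 mg at t=0 h): 390·exp(−0.03014·56) = 72.131 mg/L
Dose 2 (30 mg at t=12 h): 30·exp(−0.03014·44) = 7.966 mg/L
Dose 3 (90 mg at t=24 h): 90·exp(−0.03014·32) = 34.310 mg/L
Dose 4 (10 mg at t=36 h): 10·exp(−0.03014·20) = 5.473 mg/L
Dose 5 (55 mg at t=48 h): 55·exp(−0.03014·8) = 43.217 mg/L
C(56) = 72.131 + 7.966 + 34.310 + 5.473 + 43.217 = 163.097 mg/L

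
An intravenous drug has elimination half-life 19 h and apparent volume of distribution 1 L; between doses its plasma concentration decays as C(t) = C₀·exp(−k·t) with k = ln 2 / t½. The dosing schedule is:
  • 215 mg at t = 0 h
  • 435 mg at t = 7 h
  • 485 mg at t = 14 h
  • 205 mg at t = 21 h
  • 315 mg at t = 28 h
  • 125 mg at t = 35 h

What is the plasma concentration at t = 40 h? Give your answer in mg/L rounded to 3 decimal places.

778.307 mg/L

k = ln 2 / 19 = 0.03648 per h
Dose 1 (215 mg at t=0 h): 215·exp(−0.03648·40) = 49.968 mg/L
Dose 2 (435 mg at t=7 h): 435·exp(−0.03648·33) = 130.511 mg/L
Dose 3 (485 mg at t=14 h): 485·exp(−0.03648·26) = 187.848 mg/L
Dose 4 (205 mg at t=21 h): 205·exp(−0.03648·19) = 102.500 mg/L
Dose 5 (315 mg at t=28 h): 315·exp(−0.03648·12) = 203.323 mg/L
Dose 6 (125 mg at t=35 h): 125·exp(−0.03648·5) = 104.158 mg/L
C(40) = 49.968 + 130.511 + 187.848 + 102.500 + 203.323 + 104.158 = 778.307 mg/L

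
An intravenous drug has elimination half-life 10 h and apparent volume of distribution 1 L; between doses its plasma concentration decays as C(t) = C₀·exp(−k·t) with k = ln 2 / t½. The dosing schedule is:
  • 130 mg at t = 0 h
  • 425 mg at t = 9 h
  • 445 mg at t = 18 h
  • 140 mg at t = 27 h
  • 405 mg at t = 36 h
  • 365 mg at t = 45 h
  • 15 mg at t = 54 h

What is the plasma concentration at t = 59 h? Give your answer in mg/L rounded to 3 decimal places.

k = ln 2 / 10 = 0.06931 per h
Dose 1 (130 mg at t=0 h): 130·exp(−0.06931·59) = 2.177 mg/L
Dose 2 (425 mg at t=9 h): 425·exp(−0.06931·50) = 13.281 mg/L
Dose 3 (445 mg at t=18 h): 445·exp(−0.06931·41) = 25.950 mg/L
Dose 4 (140 mg at t=27 h): 140·exp(−0.06931·32) = 15.235 mg/L
Dose 5 (405 mg at t=36 h): 405·exp(−0.06931·23) = 82.241 mg/L
Dose 6 (365 mg at t=45 h): 365·exp(−0.06931·14) = 138.309 mg/L
Dose 7 (15 mg at t=54 h): 15·exp(−0.06931·5) = 10.607 mg/L
C(59) = 2.177 + 13.281 + 25.950 + 15.235 + 82.241 + 138.309 + 10.607 = 287.799 mg/L

287.799 mg/L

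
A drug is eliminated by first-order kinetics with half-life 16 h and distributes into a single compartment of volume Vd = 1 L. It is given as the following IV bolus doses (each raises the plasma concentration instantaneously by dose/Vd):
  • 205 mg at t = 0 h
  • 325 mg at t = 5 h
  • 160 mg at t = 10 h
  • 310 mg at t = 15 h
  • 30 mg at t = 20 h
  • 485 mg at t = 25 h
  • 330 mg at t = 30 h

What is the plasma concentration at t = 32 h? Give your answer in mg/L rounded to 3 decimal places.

1040.848 mg/L

k = ln 2 / 16 = 0.04332 per h
Dose 1 (205 mg at t=0 h): 205·exp(−0.04332·32) = 51.250 mg/L
Dose 2 (325 mg at t=5 h): 325·exp(−0.04332·27) = 100.901 mg/L
Dose 3 (160 mg at t=10 h): 160·exp(−0.04332·22) = 61.688 mg/L
Dose 4 (310 mg at t=15 h): 310·exp(−0.04332·17) = 148.429 mg/L
Dose 5 (30 mg at t=20 h): 30·exp(−0.04332·12) = 17.838 mg/L
Dose 6 (485 mg at t=25 h): 485·exp(−0.04332·7) = 358.130 mg/L
Dose 7 (330 mg at t=30 h): 330·exp(−0.04332·2) = 302.611 mg/L
C(32) = 51.250 + 100.901 + 61.688 + 148.429 + 17.838 + 358.130 + 302.611 = 1040.848 mg/L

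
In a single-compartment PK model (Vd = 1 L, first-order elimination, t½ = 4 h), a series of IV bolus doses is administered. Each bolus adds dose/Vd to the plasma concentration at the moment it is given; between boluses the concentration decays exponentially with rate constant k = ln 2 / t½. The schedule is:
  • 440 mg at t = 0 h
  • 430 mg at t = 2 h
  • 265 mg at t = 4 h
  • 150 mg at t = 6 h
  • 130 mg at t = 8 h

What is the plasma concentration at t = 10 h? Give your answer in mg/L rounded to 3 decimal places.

445.897 mg/L

k = ln 2 / 4 = 0.17329 per h
Dose 1 (440 mg at t=0 h): 440·exp(−0.17329·10) = 77.782 mg/L
Dose 2 (430 mg at t=2 h): 430·exp(−0.17329·8) = 107.500 mg/L
Dose 3 (265 mg at t=4 h): 265·exp(−0.17329·6) = 93.692 mg/L
Dose 4 (150 mg at t=6 h): 150·exp(−0.17329·4) = 75.000 mg/L
Dose 5 (130 mg at t=8 h): 130·exp(−0.17329·2) = 91.924 mg/L
C(10) = 77.782 + 107.500 + 93.692 + 75.000 + 91.924 = 445.897 mg/L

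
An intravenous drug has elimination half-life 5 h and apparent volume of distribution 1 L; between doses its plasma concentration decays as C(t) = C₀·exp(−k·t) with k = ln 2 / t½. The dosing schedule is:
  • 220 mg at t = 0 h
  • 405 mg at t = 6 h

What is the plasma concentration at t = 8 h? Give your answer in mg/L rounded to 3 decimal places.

379.506 mg/L

k = ln 2 / 5 = 0.13863 per h
Dose 1 (220 mg at t=0 h): 220·exp(−0.13863·8) = 72.573 mg/L
Dose 2 (405 mg at t=6 h): 405·exp(−0.13863·2) = 306.933 mg/L
C(8) = 72.573 + 306.933 = 379.506 mg/L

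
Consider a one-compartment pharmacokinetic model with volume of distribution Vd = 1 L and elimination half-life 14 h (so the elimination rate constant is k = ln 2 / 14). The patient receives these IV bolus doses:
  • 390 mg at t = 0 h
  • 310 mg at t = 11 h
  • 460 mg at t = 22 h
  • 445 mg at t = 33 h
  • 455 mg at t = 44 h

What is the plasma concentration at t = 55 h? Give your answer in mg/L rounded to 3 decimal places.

k = ln 2 / 14 = 0.04951 per h
Dose 1 (390 mg at t=0 h): 390·exp(−0.04951·55) = 25.612 mg/L
Dose 2 (310 mg at t=11 h): 310·exp(−0.04951·44) = 35.097 mg/L
Dose 3 (460 mg at t=22 h): 460·exp(−0.04951·33) = 89.782 mg/L
Dose 4 (445 mg at t=33 h): 445·exp(−0.04951·22) = 149.731 mg/L
Dose 5 (455 mg at t=44 h): 455·exp(−0.04951·11) = 263.929 mg/L
C(55) = 25.612 + 35.097 + 89.782 + 149.731 + 263.929 = 564.151 mg/L

564.151 mg/L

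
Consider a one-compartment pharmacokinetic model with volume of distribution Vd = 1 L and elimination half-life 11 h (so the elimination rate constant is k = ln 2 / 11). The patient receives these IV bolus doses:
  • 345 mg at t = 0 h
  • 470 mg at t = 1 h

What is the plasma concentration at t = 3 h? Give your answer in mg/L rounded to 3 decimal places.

699.923 mg/L

k = ln 2 / 11 = 0.06301 per h
Dose 1 (345 mg at t=0 h): 345·exp(−0.06301·3) = 285.575 mg/L
Dose 2 (470 mg at t=1 h): 470·exp(−0.06301·2) = 414.348 mg/L
C(3) = 285.575 + 414.348 = 699.923 mg/L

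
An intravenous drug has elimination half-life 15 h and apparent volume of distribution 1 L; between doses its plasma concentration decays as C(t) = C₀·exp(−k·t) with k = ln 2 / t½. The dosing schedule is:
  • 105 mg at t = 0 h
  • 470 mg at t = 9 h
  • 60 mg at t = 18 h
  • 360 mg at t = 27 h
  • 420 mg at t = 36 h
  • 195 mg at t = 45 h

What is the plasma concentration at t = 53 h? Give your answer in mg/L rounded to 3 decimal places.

k = ln 2 / 15 = 0.04621 per h
Dose 1 (105 mg at t=0 h): 105·exp(−0.04621·53) = 9.069 mg/L
Dose 2 (470 mg at t=9 h): 470·exp(−0.04621·44) = 61.529 mg/L
Dose 3 (60 mg at t=18 h): 60·exp(−0.04621·35) = 11.906 mg/L
Dose 4 (360 mg at t=27 h): 360·exp(−0.04621·26) = 108.272 mg/L
Dose 5 (420 mg at t=36 h): 420·exp(−0.04621·17) = 191.462 mg/L
Dose 6 (195 mg at t=45 h): 195·exp(−0.04621·8) = 134.737 mg/L
C(53) = 9.069 + 61.529 + 11.906 + 108.272 + 191.462 + 134.737 = 516.973 mg/L

516.973 mg/L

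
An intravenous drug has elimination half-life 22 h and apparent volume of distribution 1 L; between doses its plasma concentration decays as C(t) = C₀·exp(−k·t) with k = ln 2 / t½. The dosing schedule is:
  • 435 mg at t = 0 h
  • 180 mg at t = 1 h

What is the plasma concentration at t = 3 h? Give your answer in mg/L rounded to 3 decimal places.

k = ln 2 / 22 = 0.03151 per h
Dose 1 (435 mg at t=0 h): 435·exp(−0.03151·3) = 395.767 mg/L
Dose 2 (180 mg at t=1 h): 180·exp(−0.03151·2) = 169.008 mg/L
C(3) = 395.767 + 169.008 = 564.775 mg/L

564.775 mg/L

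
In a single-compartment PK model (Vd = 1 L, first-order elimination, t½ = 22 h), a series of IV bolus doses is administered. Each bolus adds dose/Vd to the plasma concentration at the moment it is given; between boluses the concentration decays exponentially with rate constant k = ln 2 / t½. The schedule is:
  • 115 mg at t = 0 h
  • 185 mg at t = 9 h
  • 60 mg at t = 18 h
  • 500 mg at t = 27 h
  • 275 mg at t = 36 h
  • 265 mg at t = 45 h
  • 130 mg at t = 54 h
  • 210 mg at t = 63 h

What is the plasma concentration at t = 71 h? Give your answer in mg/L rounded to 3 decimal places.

k = ln 2 / 22 = 0.03151 per h
Dose 1 (115 mg at t=0 h): 115·exp(−0.03151·71) = 12.280 mg/L
Dose 2 (185 mg at t=9 h): 185·exp(−0.03151·62) = 26.231 mg/L
Dose 3 (60 mg at t=18 h): 60·exp(−0.03151·53) = 11.296 mg/L
Dose 4 (500 mg at t=27 h): 500·exp(−0.03151·44) = 125.000 mg/L
Dose 5 (275 mg at t=36 h): 275·exp(−0.03151·35) = 91.290 mg/L
Dose 6 (265 mg at t=45 h): 265·exp(−0.03151·26) = 116.811 mg/L
Dose 7 (130 mg at t=54 h): 130·exp(−0.03151·17) = 76.090 mg/L
Dose 8 (210 mg at t=63 h): 210·exp(−0.03151·8) = 163.213 mg/L
C(71) = 12.280 + 26.231 + 11.296 + 125.000 + 91.290 + 116.811 + 76.090 + 163.213 = 622.211 mg/L

622.211 mg/L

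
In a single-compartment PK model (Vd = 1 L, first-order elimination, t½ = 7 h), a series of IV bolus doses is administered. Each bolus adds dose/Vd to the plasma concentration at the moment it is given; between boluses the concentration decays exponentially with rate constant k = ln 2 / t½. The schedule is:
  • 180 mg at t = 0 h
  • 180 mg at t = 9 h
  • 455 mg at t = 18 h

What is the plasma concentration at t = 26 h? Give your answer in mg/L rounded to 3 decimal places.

253.201 mg/L

k = ln 2 / 7 = 0.09902 per h
Dose 1 (180 mg at t=0 h): 180·exp(−0.09902·26) = 13.714 mg/L
Dose 2 (180 mg at t=9 h): 180·exp(−0.09902·17) = 33.435 mg/L
Dose 3 (455 mg at t=18 h): 455·exp(−0.09902·8) = 206.052 mg/L
C(26) = 13.714 + 33.435 + 206.052 = 253.201 mg/L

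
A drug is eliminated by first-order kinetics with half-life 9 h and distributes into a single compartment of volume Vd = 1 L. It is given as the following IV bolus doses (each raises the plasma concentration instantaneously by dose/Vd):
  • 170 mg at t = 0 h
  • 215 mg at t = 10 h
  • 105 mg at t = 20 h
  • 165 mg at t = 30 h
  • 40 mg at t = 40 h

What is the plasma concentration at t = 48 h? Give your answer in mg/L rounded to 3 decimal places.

90.739 mg/L

k = ln 2 / 9 = 0.07702 per h
Dose 1 (170 mg at t=0 h): 170·exp(−0.07702·48) = 4.217 mg/L
Dose 2 (215 mg at t=10 h): 215·exp(−0.07702·38) = 11.519 mg/L
Dose 3 (105 mg at t=20 h): 105·exp(−0.07702·28) = 12.152 mg/L
Dose 4 (165 mg at t=30 h): 165·exp(−0.07702·18) = 41.250 mg/L
Dose 5 (40 mg at t=40 h): 40·exp(−0.07702·8) = 21.601 mg/L
C(48) = 4.217 + 11.519 + 12.152 + 41.250 + 21.601 = 90.739 mg/L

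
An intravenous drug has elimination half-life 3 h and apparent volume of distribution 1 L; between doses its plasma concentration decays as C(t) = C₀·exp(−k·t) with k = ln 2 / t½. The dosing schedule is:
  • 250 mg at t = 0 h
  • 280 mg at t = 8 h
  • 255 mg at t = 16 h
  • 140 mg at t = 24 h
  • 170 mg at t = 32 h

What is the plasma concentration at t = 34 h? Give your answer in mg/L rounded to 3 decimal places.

k = ln 2 / 3 = 0.23105 per h
Dose 1 (250 mg at t=0 h): 250·exp(−0.23105·34) = 0.097 mg/L
Dose 2 (280 mg at t=8 h): 280·exp(−0.23105·26) = 0.689 mg/L
Dose 3 (255 mg at t=16 h): 255·exp(−0.23105·18) = 3.984 mg/L
Dose 4 (140 mg at t=24 h): 140·exp(−0.23105·10) = 13.890 mg/L
Dose 5 (170 mg at t=32 h): 170·exp(−0.23105·2) = 107.093 mg/L
C(34) = 0.097 + 0.689 + 3.984 + 13.890 + 107.093 = 125.753 mg/L

125.753 mg/L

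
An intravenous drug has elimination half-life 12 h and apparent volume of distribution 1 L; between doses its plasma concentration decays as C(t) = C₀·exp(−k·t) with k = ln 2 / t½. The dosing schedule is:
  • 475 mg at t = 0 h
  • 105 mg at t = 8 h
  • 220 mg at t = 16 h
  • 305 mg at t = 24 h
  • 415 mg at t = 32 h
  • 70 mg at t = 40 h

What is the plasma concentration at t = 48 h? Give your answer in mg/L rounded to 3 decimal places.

359.793 mg/L

k = ln 2 / 12 = 0.05776 per h
Dose 1 (475 mg at t=0 h): 475·exp(−0.05776·48) = 29.688 mg/L
Dose 2 (105 mg at t=8 h): 105·exp(−0.05776·40) = 10.417 mg/L
Dose 3 (220 mg at t=16 h): 220·exp(−0.05776·32) = 34.648 mg/L
Dose 4 (305 mg at t=24 h): 305·exp(−0.05776·24) = 76.250 mg/L
Dose 5 (415 mg at t=32 h): 415·exp(−0.05776·16) = 164.693 mg/L
Dose 6 (70 mg at t=40 h): 70·exp(−0.05776·8) = 44.097 mg/L
C(48) = 29.688 + 10.417 + 34.648 + 76.250 + 164.693 + 44.097 = 359.793 mg/L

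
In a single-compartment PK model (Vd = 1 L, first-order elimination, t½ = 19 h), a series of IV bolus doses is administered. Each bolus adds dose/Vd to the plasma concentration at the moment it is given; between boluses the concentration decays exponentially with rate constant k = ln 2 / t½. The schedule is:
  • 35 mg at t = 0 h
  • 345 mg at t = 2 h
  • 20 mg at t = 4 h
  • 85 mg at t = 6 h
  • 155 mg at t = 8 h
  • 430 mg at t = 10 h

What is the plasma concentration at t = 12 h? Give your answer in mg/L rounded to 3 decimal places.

879.059 mg/L

k = ln 2 / 19 = 0.03648 per h
Dose 1 (35 mg at t=0 h): 35·exp(−0.03648·12) = 22.591 mg/L
Dose 2 (345 mg at t=2 h): 345·exp(−0.03648·10) = 239.542 mg/L
Dose 3 (20 mg at t=4 h): 20·exp(−0.03648·8) = 14.938 mg/L
Dose 4 (85 mg at t=6 h): 85·exp(−0.03648·6) = 68.290 mg/L
Dose 5 (155 mg at t=8 h): 155·exp(−0.03648·4) = 133.954 mg/L
Dose 6 (430 mg at t=10 h): 430·exp(−0.03648·2) = 399.743 mg/L
C(12) = 22.591 + 239.542 + 14.938 + 68.290 + 133.954 + 399.743 = 879.059 mg/L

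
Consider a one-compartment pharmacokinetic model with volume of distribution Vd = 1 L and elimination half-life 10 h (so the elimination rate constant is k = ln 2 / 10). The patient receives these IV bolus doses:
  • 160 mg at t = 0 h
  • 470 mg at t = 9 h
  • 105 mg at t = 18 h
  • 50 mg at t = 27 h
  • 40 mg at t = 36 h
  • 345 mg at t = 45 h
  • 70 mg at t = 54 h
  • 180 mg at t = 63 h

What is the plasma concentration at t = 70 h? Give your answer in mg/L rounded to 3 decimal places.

k = ln 2 / 10 = 0.06931 per h
Dose 1 (160 mg at t=0 h): 160·exp(−0.06931·70) = 1.250 mg/L
Dose 2 (470 mg at t=9 h): 470·exp(−0.06931·61) = 6.852 mg/L
Dose 3 (105 mg at t=18 h): 105·exp(−0.06931·52) = 2.856 mg/L
Dose 4 (50 mg at t=27 h): 50·exp(−0.06931·43) = 2.538 mg/L
Dose 5 (40 mg at t=36 h): 40·exp(−0.06931·34) = 3.789 mg/L
Dose 6 (345 mg at t=45 h): 345·exp(−0.06931·25) = 60.988 mg/L
Dose 7 (70 mg at t=54 h): 70·exp(−0.06931·16) = 23.091 mg/L
Dose 8 (180 mg at t=63 h): 180·exp(−0.06931·7) = 110.803 mg/L
C(70) = 1.250 + 6.852 + 2.856 + 2.538 + 3.789 + 60.988 + 23.091 + 110.803 = 212.168 mg/L

212.168 mg/L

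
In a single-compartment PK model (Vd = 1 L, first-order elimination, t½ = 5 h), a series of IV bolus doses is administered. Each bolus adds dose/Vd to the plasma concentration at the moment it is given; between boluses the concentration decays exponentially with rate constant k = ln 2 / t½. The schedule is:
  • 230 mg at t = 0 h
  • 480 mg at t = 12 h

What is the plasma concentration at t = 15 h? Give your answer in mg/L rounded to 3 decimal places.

345.432 mg/L

k = ln 2 / 5 = 0.13863 per h
Dose 1 (230 mg at t=0 h): 230·exp(−0.13863·15) = 28.750 mg/L
Dose 2 (480 mg at t=12 h): 480·exp(−0.13863·3) = 316.682 mg/L
C(15) = 28.750 + 316.682 = 345.432 mg/L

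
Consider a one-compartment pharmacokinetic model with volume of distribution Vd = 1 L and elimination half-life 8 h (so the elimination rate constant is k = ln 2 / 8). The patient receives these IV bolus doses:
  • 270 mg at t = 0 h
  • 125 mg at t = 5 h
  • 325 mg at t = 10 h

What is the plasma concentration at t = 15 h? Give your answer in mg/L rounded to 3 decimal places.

k = ln 2 / 8 = 0.08664 per h
Dose 1 (270 mg at t=0 h): 270·exp(−0.08664·15) = 73.609 mg/L
Dose 2 (125 mg at t=5 h): 125·exp(−0.08664·10) = 52.556 mg/L
Dose 3 (325 mg at t=10 h): 325·exp(−0.08664·5) = 210.736 mg/L
C(15) = 73.609 + 52.556 + 210.736 = 336.902 mg/L

336.902 mg/L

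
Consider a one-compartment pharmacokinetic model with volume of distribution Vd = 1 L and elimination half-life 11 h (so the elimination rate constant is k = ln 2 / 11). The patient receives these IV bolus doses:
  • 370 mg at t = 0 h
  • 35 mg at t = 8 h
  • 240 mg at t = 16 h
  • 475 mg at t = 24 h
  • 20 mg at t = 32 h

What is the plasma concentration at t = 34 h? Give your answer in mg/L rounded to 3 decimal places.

398.005 mg/L

k = ln 2 / 11 = 0.06301 per h
Dose 1 (370 mg at t=0 h): 370·exp(−0.06301·34) = 43.426 mg/L
Dose 2 (35 mg at t=8 h): 35·exp(−0.06301·26) = 6.801 mg/L
Dose 3 (240 mg at t=16 h): 240·exp(−0.06301·18) = 77.200 mg/L
Dose 4 (475 mg at t=24 h): 475·exp(−0.06301·10) = 252.947 mg/L
Dose 5 (20 mg at t=32 h): 20·exp(−0.06301·2) = 17.632 mg/L
C(34) = 43.426 + 6.801 + 77.200 + 252.947 + 17.632 = 398.005 mg/L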